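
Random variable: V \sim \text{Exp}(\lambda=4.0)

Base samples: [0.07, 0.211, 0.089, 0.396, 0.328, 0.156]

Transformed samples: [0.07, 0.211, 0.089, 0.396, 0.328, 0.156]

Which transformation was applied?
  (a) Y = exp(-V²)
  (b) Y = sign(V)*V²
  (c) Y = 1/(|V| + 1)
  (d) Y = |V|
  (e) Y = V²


Checking option (d) Y = |V|:
  V = 0.07 -> Y = 0.07 ✓
  V = 0.211 -> Y = 0.211 ✓
  V = 0.089 -> Y = 0.089 ✓
All samples match this transformation.

(d) |V|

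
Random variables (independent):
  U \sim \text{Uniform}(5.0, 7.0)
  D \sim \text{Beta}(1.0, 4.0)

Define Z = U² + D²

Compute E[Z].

E[Z] = E[U²] + E[D²]
E[U²] = Var(U) + E[U]² = 0.33333333 + 36 = 36.333333
E[D²] = Var(D) + E[D]² = 0.026666667 + 0.04 = 0.066666667
E[Z] = 36.333333 + 0.066666667 = 36.4

36.4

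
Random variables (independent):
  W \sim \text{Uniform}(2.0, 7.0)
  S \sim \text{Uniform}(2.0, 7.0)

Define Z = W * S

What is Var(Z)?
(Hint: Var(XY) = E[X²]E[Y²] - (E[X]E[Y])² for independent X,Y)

Var(XY) = E[X²]E[Y²] - (E[X]E[Y])²
E[W] = 4.5, Var(W) = 2.0833333
E[S] = 4.5, Var(S) = 2.0833333
E[W²] = 2.0833333 + 4.5² = 22.333333
E[S²] = 2.0833333 + 4.5² = 22.333333
Var(Z) = 22.333333*22.333333 - (4.5*4.5)²
= 498.77778 - 410.0625 = 88.715278

88.715278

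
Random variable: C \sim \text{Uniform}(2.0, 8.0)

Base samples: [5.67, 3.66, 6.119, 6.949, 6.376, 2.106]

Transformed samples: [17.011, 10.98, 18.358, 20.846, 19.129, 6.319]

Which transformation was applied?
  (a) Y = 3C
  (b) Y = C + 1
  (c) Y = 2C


Checking option (a) Y = 3C:
  C = 5.67 -> Y = 17.011 ✓
  C = 3.66 -> Y = 10.98 ✓
  C = 6.119 -> Y = 18.358 ✓
All samples match this transformation.

(a) 3C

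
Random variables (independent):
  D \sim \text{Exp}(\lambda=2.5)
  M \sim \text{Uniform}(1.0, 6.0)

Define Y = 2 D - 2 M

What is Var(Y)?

For independent RVs: Var(aX + bY) = a²Var(X) + b²Var(Y)
Var(D) = 0.16
Var(M) = 2.0833333
Var(Y) = 2²*0.16 + (-2)²*2.0833333
= 4*0.16 + 4*2.0833333 = 8.9733333

8.9733333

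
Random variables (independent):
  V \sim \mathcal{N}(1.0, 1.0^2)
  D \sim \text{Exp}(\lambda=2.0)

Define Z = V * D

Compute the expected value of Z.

For independent RVs: E[XY] = E[X]*E[Y]
E[V] = 1
E[D] = 0.5
E[Z] = 1 * 0.5 = 0.5

0.5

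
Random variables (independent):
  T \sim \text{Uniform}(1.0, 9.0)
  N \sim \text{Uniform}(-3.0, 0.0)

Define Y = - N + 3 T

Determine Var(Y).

For independent RVs: Var(aX + bY) = a²Var(X) + b²Var(Y)
Var(T) = 5.3333333
Var(N) = 0.75
Var(Y) = 3²*5.3333333 + (-1)²*0.75
= 9*5.3333333 + 1*0.75 = 48.75

48.75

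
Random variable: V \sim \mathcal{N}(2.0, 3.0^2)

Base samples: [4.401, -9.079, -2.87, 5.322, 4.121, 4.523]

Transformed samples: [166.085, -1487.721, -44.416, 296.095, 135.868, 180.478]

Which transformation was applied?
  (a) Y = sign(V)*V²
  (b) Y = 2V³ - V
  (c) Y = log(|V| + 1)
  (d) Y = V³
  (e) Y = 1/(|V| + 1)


Checking option (b) Y = 2V³ - V:
  V = 4.401 -> Y = 166.085 ✓
  V = -9.079 -> Y = -1487.721 ✓
  V = -2.87 -> Y = -44.416 ✓
All samples match this transformation.

(b) 2V³ - V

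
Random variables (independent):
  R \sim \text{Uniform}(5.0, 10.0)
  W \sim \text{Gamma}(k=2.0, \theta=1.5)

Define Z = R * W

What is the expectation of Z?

For independent RVs: E[XY] = E[X]*E[Y]
E[R] = 7.5
E[W] = 3
E[Z] = 7.5 * 3 = 22.5

22.5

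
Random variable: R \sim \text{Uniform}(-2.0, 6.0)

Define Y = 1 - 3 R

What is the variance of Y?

For Y = aR + b: Var(Y) = a² * Var(R)
Var(R) = (6 + 2)^2/12 = 5.3333333
Var(Y) = (-3)² * 5.3333333 = 9 * 5.3333333 = 48

48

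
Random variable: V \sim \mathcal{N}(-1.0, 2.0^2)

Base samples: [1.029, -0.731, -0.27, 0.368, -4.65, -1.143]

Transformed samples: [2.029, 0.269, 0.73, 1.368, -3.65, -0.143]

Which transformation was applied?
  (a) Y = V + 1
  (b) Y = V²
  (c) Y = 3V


Checking option (a) Y = V + 1:
  V = 1.029 -> Y = 2.029 ✓
  V = -0.731 -> Y = 0.269 ✓
  V = -0.27 -> Y = 0.73 ✓
All samples match this transformation.

(a) V + 1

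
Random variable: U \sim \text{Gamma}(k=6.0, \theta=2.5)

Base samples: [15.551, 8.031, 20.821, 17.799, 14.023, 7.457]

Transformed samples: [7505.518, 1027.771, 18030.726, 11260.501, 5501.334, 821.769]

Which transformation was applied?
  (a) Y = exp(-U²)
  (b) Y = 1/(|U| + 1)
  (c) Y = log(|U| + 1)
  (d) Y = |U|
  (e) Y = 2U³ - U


Checking option (e) Y = 2U³ - U:
  U = 15.551 -> Y = 7505.518 ✓
  U = 8.031 -> Y = 1027.771 ✓
  U = 20.821 -> Y = 18030.726 ✓
All samples match this transformation.

(e) 2U³ - U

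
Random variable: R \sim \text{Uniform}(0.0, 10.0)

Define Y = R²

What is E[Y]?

E[R²] = Var(R) + (E[R])² = 8.3333333 + 25 = 33.333333

33.333333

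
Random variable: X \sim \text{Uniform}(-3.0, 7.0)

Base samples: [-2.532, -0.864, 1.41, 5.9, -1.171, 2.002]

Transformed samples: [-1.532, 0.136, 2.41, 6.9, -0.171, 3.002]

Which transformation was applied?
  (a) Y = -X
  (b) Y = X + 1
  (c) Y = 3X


Checking option (b) Y = X + 1:
  X = -2.532 -> Y = -1.532 ✓
  X = -0.864 -> Y = 0.136 ✓
  X = 1.41 -> Y = 2.41 ✓
All samples match this transformation.

(b) X + 1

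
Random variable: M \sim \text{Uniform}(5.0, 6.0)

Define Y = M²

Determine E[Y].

Using E[X²] = Var(X) + (E[X])²:
E[M] = 5.5
Var(M) = (6 - 5)^2/12 = 0.083333333
E[M²] = 0.083333333 + 5.5² = 0.083333333 + 30.25 = 30.333333

30.333333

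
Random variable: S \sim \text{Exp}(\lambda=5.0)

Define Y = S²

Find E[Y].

E[S²] = Var(S) + (E[S])² = 0.04 + 0.04 = 0.08

0.08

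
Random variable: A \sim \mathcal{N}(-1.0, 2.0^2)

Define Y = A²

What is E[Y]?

Using E[X²] = Var(X) + (E[X])²:
E[A] = -1
Var(A) = 2.0^2 = 4
E[A²] = 4 + (-1)² = 4 + 1 = 5

5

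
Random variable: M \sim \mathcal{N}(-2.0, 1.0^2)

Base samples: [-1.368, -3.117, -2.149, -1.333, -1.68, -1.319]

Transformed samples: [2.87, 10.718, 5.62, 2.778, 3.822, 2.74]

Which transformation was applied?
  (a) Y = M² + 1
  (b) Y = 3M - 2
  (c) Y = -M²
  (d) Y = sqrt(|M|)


Checking option (a) Y = M² + 1:
  M = -1.368 -> Y = 2.87 ✓
  M = -3.117 -> Y = 10.718 ✓
  M = -2.149 -> Y = 5.62 ✓
All samples match this transformation.

(a) M² + 1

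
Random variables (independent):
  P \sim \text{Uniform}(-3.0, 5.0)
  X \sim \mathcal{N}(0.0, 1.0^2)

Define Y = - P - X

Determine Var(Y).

For independent RVs: Var(aX + bY) = a²Var(X) + b²Var(Y)
Var(P) = 5.3333333
Var(X) = 1
Var(Y) = (-1)²*5.3333333 + (-1)²*1
= 1*5.3333333 + 1*1 = 6.3333333

6.3333333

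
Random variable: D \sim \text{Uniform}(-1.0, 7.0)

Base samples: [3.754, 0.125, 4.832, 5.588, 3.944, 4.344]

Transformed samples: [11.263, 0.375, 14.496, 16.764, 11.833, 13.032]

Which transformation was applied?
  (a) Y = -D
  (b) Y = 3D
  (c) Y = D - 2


Checking option (b) Y = 3D:
  D = 3.754 -> Y = 11.263 ✓
  D = 0.125 -> Y = 0.375 ✓
  D = 4.832 -> Y = 14.496 ✓
All samples match this transformation.

(b) 3D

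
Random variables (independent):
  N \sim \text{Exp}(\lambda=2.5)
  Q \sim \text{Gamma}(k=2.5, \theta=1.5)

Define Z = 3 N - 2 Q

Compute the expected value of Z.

E[Z] = 3*E[N] - 2*E[Q]
E[N] = 0.4
E[Q] = 3.75
E[Z] = 3*0.4 - 2*3.75 = -6.3

-6.3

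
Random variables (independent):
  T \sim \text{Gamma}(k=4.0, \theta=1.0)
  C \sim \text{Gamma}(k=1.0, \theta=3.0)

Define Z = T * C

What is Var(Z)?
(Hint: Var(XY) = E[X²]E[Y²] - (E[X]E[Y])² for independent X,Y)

Var(XY) = E[X²]E[Y²] - (E[X]E[Y])²
E[T] = 4, Var(T) = 4
E[C] = 3, Var(C) = 9
E[T²] = 4 + 4² = 20
E[C²] = 9 + 3² = 18
Var(Z) = 20*18 - (4*3)²
= 360 - 144 = 216

216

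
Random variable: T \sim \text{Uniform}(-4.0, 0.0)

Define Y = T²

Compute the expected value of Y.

Using E[X²] = Var(X) + (E[X])²:
E[T] = -2
Var(T) = (0 + 4)^2/12 = 1.3333333
E[T²] = 1.3333333 + (-2)² = 1.3333333 + 4 = 5.3333333

5.3333333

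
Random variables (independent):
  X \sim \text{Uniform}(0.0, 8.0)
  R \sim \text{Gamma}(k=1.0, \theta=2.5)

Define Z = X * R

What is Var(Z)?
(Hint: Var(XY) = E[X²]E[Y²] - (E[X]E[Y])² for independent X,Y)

Var(XY) = E[X²]E[Y²] - (E[X]E[Y])²
E[X] = 4, Var(X) = 5.3333333
E[R] = 2.5, Var(R) = 6.25
E[X²] = 5.3333333 + 4² = 21.333333
E[R²] = 6.25 + 2.5² = 12.5
Var(Z) = 21.333333*12.5 - (4*2.5)²
= 266.66667 - 100 = 166.66667

166.66667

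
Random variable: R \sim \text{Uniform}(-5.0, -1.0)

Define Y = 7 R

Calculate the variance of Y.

For Y = aR + b: Var(Y) = a² * Var(R)
Var(R) = (-1 + 5)^2/12 = 1.3333333
Var(Y) = 7² * 1.3333333 = 49 * 1.3333333 = 65.333333

65.333333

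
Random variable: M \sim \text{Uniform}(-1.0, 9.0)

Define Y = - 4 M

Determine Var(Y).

For Y = aM + b: Var(Y) = a² * Var(M)
Var(M) = (9 + 1)^2/12 = 8.3333333
Var(Y) = (-4)² * 8.3333333 = 16 * 8.3333333 = 133.33333

133.33333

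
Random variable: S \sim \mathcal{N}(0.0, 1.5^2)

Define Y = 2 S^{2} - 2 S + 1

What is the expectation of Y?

E[Y] = 2*E[S²] - 2*E[S] + 1
E[S] = 0
E[S²] = Var(S) + (E[S])² = 2.25 + 0 = 2.25
E[Y] = 2*2.25 - 2*0 + 1 = 5.5

5.5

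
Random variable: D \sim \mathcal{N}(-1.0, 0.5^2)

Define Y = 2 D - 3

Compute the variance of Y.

For Y = aD + b: Var(Y) = a² * Var(D)
Var(D) = 0.5^2 = 0.25
Var(Y) = 2² * 0.25 = 4 * 0.25 = 1

1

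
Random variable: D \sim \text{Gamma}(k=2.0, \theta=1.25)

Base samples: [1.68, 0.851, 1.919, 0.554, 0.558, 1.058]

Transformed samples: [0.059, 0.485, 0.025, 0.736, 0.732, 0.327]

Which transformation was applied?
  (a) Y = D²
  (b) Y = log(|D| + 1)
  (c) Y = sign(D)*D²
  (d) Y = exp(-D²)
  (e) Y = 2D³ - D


Checking option (d) Y = exp(-D²):
  D = 1.68 -> Y = 0.059 ✓
  D = 0.851 -> Y = 0.485 ✓
  D = 1.919 -> Y = 0.025 ✓
All samples match this transformation.

(d) exp(-D²)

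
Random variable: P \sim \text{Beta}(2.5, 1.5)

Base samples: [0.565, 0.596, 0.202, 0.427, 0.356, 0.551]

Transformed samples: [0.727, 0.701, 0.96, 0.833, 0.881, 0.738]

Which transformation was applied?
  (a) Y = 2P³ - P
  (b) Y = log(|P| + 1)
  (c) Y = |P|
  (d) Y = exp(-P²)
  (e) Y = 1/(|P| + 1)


Checking option (d) Y = exp(-P²):
  P = 0.565 -> Y = 0.727 ✓
  P = 0.596 -> Y = 0.701 ✓
  P = 0.202 -> Y = 0.96 ✓
All samples match this transformation.

(d) exp(-P²)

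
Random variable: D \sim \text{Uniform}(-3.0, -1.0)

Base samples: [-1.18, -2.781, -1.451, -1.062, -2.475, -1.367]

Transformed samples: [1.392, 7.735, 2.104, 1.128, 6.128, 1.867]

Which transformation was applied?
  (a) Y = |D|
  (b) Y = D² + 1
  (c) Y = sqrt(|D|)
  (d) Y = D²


Checking option (d) Y = D²:
  D = -1.18 -> Y = 1.392 ✓
  D = -2.781 -> Y = 7.735 ✓
  D = -1.451 -> Y = 2.104 ✓
All samples match this transformation.

(d) D²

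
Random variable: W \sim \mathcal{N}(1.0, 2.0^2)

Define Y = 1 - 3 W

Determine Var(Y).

For Y = aW + b: Var(Y) = a² * Var(W)
Var(W) = 2.0^2 = 4
Var(Y) = (-3)² * 4 = 9 * 4 = 36

36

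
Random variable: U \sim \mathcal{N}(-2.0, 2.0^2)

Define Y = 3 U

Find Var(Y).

For Y = aU + b: Var(Y) = a² * Var(U)
Var(U) = 2.0^2 = 4
Var(Y) = 3² * 4 = 9 * 4 = 36

36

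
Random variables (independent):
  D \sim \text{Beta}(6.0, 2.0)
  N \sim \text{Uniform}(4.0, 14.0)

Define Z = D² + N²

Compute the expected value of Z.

E[Z] = E[D²] + E[N²]
E[D²] = Var(D) + E[D]² = 0.020833333 + 0.5625 = 0.58333333
E[N²] = Var(N) + E[N]² = 8.3333333 + 81 = 89.333333
E[Z] = 0.58333333 + 89.333333 = 89.916667

89.916667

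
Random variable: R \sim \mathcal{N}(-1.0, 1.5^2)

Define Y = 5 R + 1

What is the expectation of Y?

For Y = 5R + 1:
E[Y] = 5 * E[R] + 1
E[R] = -1.0 = -1
E[Y] = 5 * (-1) + 1 = -4

-4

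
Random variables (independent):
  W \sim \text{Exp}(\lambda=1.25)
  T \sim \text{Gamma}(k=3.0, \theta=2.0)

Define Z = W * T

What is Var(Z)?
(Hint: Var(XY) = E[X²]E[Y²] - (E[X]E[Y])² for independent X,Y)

Var(XY) = E[X²]E[Y²] - (E[X]E[Y])²
E[W] = 0.8, Var(W) = 0.64
E[T] = 6, Var(T) = 12
E[W²] = 0.64 + 0.8² = 1.28
E[T²] = 12 + 6² = 48
Var(Z) = 1.28*48 - (0.8*6)²
= 61.44 - 23.04 = 38.4

38.4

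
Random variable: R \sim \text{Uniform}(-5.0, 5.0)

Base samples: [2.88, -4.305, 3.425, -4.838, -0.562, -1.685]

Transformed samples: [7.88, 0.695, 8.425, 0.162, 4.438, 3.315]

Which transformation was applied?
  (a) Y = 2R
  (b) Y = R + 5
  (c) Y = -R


Checking option (b) Y = R + 5:
  R = 2.88 -> Y = 7.88 ✓
  R = -4.305 -> Y = 0.695 ✓
  R = 3.425 -> Y = 8.425 ✓
All samples match this transformation.

(b) R + 5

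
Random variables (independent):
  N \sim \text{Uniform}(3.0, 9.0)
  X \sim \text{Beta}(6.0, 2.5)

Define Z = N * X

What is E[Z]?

For independent RVs: E[XY] = E[X]*E[Y]
E[N] = 6
E[X] = 0.70588235
E[Z] = 6 * 0.70588235 = 4.2352941

4.2352941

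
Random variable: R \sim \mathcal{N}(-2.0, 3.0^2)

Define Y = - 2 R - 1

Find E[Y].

For Y = -2R - 1:
E[Y] = -2 * E[R] - 1
E[R] = -2.0 = -2
E[Y] = -2 * (-2) - 1 = 3

3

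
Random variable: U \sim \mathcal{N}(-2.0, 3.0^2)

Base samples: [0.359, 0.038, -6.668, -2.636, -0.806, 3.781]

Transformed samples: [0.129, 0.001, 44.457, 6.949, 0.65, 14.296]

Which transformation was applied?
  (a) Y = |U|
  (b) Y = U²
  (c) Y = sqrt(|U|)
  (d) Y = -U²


Checking option (b) Y = U²:
  U = 0.359 -> Y = 0.129 ✓
  U = 0.038 -> Y = 0.001 ✓
  U = -6.668 -> Y = 44.457 ✓
All samples match this transformation.

(b) U²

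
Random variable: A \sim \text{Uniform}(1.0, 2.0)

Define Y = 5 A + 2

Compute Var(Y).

For Y = aA + b: Var(Y) = a² * Var(A)
Var(A) = (2 - 1)^2/12 = 0.083333333
Var(Y) = 5² * 0.083333333 = 25 * 0.083333333 = 2.0833333

2.0833333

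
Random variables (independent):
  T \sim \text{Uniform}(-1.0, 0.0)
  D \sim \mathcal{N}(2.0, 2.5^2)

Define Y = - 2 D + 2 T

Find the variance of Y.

For independent RVs: Var(aX + bY) = a²Var(X) + b²Var(Y)
Var(T) = 0.083333333
Var(D) = 6.25
Var(Y) = 2²*0.083333333 + (-2)²*6.25
= 4*0.083333333 + 4*6.25 = 25.333333

25.333333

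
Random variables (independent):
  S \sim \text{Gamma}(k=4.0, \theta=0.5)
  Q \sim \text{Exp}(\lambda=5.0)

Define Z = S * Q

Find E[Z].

For independent RVs: E[XY] = E[X]*E[Y]
E[S] = 2
E[Q] = 0.2
E[Z] = 2 * 0.2 = 0.4

0.4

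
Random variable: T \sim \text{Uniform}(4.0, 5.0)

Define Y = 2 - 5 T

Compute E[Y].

For Y = -5T + 2:
E[Y] = -5 * E[T] + 2
E[T] = (4 + 5)/2 = 4.5
E[Y] = -5 * 4.5 + 2 = -20.5

-20.5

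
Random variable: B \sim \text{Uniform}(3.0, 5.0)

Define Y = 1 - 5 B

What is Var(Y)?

For Y = aB + b: Var(Y) = a² * Var(B)
Var(B) = (5 - 3)^2/12 = 0.33333333
Var(Y) = (-5)² * 0.33333333 = 25 * 0.33333333 = 8.3333333

8.3333333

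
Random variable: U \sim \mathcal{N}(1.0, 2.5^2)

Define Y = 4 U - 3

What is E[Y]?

For Y = 4U - 3:
E[Y] = 4 * E[U] - 3
E[U] = 1.0 = 1
E[Y] = 4 * 1 - 3 = 1

1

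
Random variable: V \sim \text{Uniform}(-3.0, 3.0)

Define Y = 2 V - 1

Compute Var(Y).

For Y = aV + b: Var(Y) = a² * Var(V)
Var(V) = (3 + 3)^2/12 = 3
Var(Y) = 2² * 3 = 4 * 3 = 12

12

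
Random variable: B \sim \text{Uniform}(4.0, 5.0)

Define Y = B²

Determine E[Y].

Using E[X²] = Var(X) + (E[X])²:
E[B] = 4.5
Var(B) = (5 - 4)^2/12 = 0.083333333
E[B²] = 0.083333333 + 4.5² = 0.083333333 + 20.25 = 20.333333

20.333333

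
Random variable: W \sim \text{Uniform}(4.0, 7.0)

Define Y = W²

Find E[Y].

E[W²] = Var(W) + (E[W])² = 0.75 + 30.25 = 31

31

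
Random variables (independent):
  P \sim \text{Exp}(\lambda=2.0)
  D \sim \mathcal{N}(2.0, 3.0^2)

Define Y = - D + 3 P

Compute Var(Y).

For independent RVs: Var(aX + bY) = a²Var(X) + b²Var(Y)
Var(P) = 0.25
Var(D) = 9
Var(Y) = 3²*0.25 + (-1)²*9
= 9*0.25 + 1*9 = 11.25

11.25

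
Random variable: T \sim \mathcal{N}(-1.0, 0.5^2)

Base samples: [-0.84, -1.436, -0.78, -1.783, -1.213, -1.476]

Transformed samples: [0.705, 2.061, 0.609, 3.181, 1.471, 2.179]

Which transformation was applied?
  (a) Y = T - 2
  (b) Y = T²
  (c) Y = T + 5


Checking option (b) Y = T²:
  T = -0.84 -> Y = 0.705 ✓
  T = -1.436 -> Y = 2.061 ✓
  T = -0.78 -> Y = 0.609 ✓
All samples match this transformation.

(b) T²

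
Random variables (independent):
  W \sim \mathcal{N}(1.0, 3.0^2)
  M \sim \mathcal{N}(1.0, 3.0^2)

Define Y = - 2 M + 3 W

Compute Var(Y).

For independent RVs: Var(aX + bY) = a²Var(X) + b²Var(Y)
Var(W) = 9
Var(M) = 9
Var(Y) = 3²*9 + (-2)²*9
= 9*9 + 4*9 = 117

117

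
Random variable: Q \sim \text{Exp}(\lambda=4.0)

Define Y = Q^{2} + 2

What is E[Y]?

E[Y] = 1*E[Q²] + 2
E[Q] = 0.25
E[Q²] = Var(Q) + (E[Q])² = 0.0625 + 0.0625 = 0.125
E[Y] = 1*0.125 + 2 = 2.125

2.125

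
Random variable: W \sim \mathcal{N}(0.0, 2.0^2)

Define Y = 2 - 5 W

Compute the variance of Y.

For Y = aW + b: Var(Y) = a² * Var(W)
Var(W) = 2.0^2 = 4
Var(Y) = (-5)² * 4 = 25 * 4 = 100

100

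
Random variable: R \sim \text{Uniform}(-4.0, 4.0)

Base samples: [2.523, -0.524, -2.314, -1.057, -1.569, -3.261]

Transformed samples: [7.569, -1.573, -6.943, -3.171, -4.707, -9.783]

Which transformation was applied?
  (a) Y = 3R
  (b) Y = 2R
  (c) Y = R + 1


Checking option (a) Y = 3R:
  R = 2.523 -> Y = 7.569 ✓
  R = -0.524 -> Y = -1.573 ✓
  R = -2.314 -> Y = -6.943 ✓
All samples match this transformation.

(a) 3R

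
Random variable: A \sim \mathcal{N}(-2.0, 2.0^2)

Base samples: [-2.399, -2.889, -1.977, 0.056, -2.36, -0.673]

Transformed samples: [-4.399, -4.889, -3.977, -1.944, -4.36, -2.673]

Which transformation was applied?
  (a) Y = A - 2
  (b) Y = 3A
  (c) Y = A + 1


Checking option (a) Y = A - 2:
  A = -2.399 -> Y = -4.399 ✓
  A = -2.889 -> Y = -4.889 ✓
  A = -1.977 -> Y = -3.977 ✓
All samples match this transformation.

(a) A - 2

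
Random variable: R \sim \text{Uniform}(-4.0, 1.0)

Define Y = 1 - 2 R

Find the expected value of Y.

For Y = -2R + 1:
E[Y] = -2 * E[R] + 1
E[R] = (-4 + 1)/2 = -1.5
E[Y] = -2 * (-1.5) + 1 = 4

4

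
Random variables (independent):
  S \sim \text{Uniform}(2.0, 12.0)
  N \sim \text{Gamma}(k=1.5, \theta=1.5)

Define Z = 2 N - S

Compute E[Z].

E[Z] = -1*E[S] + 2*E[N]
E[S] = 7
E[N] = 2.25
E[Z] = -1*7 + 2*2.25 = -2.5

-2.5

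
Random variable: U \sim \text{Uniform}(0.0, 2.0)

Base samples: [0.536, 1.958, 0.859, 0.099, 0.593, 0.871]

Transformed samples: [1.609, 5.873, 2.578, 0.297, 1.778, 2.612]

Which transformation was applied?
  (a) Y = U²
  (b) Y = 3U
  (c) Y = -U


Checking option (b) Y = 3U:
  U = 0.536 -> Y = 1.609 ✓
  U = 1.958 -> Y = 5.873 ✓
  U = 0.859 -> Y = 2.578 ✓
All samples match this transformation.

(b) 3U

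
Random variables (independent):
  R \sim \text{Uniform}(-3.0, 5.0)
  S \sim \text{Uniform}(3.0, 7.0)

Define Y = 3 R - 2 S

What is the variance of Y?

For independent RVs: Var(aX + bY) = a²Var(X) + b²Var(Y)
Var(R) = 5.3333333
Var(S) = 1.3333333
Var(Y) = 3²*5.3333333 + (-2)²*1.3333333
= 9*5.3333333 + 4*1.3333333 = 53.333333

53.333333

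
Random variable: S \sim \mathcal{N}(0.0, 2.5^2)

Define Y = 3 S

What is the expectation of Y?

For Y = 3S:
E[Y] = 3 * E[S]
E[S] = 0.0 = 0
E[Y] = 3 * 0 = 0

0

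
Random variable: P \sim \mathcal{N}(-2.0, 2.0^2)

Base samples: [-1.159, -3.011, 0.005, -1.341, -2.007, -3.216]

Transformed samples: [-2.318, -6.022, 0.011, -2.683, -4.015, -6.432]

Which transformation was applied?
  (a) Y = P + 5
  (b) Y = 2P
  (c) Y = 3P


Checking option (b) Y = 2P:
  P = -1.159 -> Y = -2.318 ✓
  P = -3.011 -> Y = -6.022 ✓
  P = 0.005 -> Y = 0.011 ✓
All samples match this transformation.

(b) 2P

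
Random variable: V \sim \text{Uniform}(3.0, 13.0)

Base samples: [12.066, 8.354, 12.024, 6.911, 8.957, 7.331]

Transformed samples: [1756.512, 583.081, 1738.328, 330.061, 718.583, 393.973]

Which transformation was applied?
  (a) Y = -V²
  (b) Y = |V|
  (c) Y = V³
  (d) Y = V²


Checking option (c) Y = V³:
  V = 12.066 -> Y = 1756.512 ✓
  V = 8.354 -> Y = 583.081 ✓
  V = 12.024 -> Y = 1738.328 ✓
All samples match this transformation.

(c) V³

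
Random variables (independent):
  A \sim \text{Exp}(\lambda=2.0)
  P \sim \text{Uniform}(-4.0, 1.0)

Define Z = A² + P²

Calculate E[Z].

E[Z] = E[A²] + E[P²]
E[A²] = Var(A) + E[A]² = 0.25 + 0.25 = 0.5
E[P²] = Var(P) + E[P]² = 2.0833333 + 2.25 = 4.3333333
E[Z] = 0.5 + 4.3333333 = 4.8333333

4.8333333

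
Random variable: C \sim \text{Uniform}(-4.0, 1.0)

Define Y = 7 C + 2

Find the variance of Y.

For Y = aC + b: Var(Y) = a² * Var(C)
Var(C) = (1 + 4)^2/12 = 2.0833333
Var(Y) = 7² * 2.0833333 = 49 * 2.0833333 = 102.08333

102.08333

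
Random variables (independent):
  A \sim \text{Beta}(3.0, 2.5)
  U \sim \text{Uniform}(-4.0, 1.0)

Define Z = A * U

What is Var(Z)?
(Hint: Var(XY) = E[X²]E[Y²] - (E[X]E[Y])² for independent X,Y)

Var(XY) = E[X²]E[Y²] - (E[X]E[Y])²
E[A] = 0.54545455, Var(A) = 0.038143675
E[U] = -1.5, Var(U) = 2.0833333
E[A²] = 0.038143675 + 0.54545455² = 0.33566434
E[U²] = 2.0833333 + (-1.5)² = 4.3333333
Var(Z) = 0.33566434*4.3333333 - (0.54545455*(-1.5))²
= 1.4545455 - 0.66942149 = 0.78512397

0.78512397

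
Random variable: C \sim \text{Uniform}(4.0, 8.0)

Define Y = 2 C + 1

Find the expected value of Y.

For Y = 2C + 1:
E[Y] = 2 * E[C] + 1
E[C] = (4 + 8)/2 = 6
E[Y] = 2 * 6 + 1 = 13

13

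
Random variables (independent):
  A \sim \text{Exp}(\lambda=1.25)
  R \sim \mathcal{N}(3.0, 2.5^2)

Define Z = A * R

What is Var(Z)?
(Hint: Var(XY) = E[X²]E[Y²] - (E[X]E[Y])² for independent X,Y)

Var(XY) = E[X²]E[Y²] - (E[X]E[Y])²
E[A] = 0.8, Var(A) = 0.64
E[R] = 3, Var(R) = 6.25
E[A²] = 0.64 + 0.8² = 1.28
E[R²] = 6.25 + 3² = 15.25
Var(Z) = 1.28*15.25 - (0.8*3)²
= 19.52 - 5.76 = 13.76

13.76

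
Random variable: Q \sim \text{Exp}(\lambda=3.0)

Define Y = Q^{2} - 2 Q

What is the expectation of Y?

E[Y] = 1*E[Q²] - 2*E[Q]
E[Q] = 0.33333333
E[Q²] = Var(Q) + (E[Q])² = 0.11111111 + 0.11111111 = 0.22222222
E[Y] = 1*0.22222222 - 2*0.33333333 = -0.44444444

-0.44444444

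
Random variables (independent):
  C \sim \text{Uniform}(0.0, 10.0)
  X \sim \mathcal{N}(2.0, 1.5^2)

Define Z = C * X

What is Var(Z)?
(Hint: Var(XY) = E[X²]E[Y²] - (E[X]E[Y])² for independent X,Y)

Var(XY) = E[X²]E[Y²] - (E[X]E[Y])²
E[C] = 5, Var(C) = 8.3333333
E[X] = 2, Var(X) = 2.25
E[C²] = 8.3333333 + 5² = 33.333333
E[X²] = 2.25 + 2² = 6.25
Var(Z) = 33.333333*6.25 - (5*2)²
= 208.33333 - 100 = 108.33333

108.33333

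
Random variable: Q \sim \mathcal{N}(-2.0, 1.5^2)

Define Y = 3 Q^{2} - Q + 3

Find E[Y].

E[Y] = 3*E[Q²] - 1*E[Q] + 3
E[Q] = -2
E[Q²] = Var(Q) + (E[Q])² = 2.25 + 4 = 6.25
E[Y] = 3*6.25 - 1*(-2) + 3 = 23.75

23.75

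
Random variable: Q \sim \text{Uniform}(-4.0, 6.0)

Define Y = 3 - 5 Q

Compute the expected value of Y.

For Y = -5Q + 3:
E[Y] = -5 * E[Q] + 3
E[Q] = (-4 + 6)/2 = 1
E[Y] = -5 * 1 + 3 = -2

-2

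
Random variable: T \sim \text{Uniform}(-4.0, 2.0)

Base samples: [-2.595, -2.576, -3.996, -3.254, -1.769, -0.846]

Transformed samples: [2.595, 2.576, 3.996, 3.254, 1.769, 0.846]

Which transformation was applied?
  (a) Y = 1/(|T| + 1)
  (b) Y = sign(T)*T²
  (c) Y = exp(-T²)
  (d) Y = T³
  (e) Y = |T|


Checking option (e) Y = |T|:
  T = -2.595 -> Y = 2.595 ✓
  T = -2.576 -> Y = 2.576 ✓
  T = -3.996 -> Y = 3.996 ✓
All samples match this transformation.

(e) |T|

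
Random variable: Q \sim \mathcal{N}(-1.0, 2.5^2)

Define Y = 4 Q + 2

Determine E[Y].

For Y = 4Q + 2:
E[Y] = 4 * E[Q] + 2
E[Q] = -1.0 = -1
E[Y] = 4 * (-1) + 2 = -2

-2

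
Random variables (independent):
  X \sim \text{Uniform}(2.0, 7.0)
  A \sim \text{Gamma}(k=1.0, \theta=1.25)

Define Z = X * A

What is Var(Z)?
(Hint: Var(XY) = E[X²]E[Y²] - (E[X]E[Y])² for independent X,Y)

Var(XY) = E[X²]E[Y²] - (E[X]E[Y])²
E[X] = 4.5, Var(X) = 2.0833333
E[A] = 1.25, Var(A) = 1.5625
E[X²] = 2.0833333 + 4.5² = 22.333333
E[A²] = 1.5625 + 1.25² = 3.125
Var(Z) = 22.333333*3.125 - (4.5*1.25)²
= 69.791667 - 31.640625 = 38.151042

38.151042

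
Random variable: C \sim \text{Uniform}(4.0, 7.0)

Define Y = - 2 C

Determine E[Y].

For Y = -2C:
E[Y] = -2 * E[C]
E[C] = (4 + 7)/2 = 5.5
E[Y] = -2 * 5.5 = -11

-11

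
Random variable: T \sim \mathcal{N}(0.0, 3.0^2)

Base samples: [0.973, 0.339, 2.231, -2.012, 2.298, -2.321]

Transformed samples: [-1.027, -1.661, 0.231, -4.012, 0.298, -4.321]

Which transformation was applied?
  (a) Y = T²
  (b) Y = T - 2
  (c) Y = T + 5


Checking option (b) Y = T - 2:
  T = 0.973 -> Y = -1.027 ✓
  T = 0.339 -> Y = -1.661 ✓
  T = 2.231 -> Y = 0.231 ✓
All samples match this transformation.

(b) T - 2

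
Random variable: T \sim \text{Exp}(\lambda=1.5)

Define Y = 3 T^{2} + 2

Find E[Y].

E[Y] = 3*E[T²] + 2
E[T] = 0.66666667
E[T²] = Var(T) + (E[T])² = 0.44444444 + 0.44444444 = 0.88888889
E[Y] = 3*0.88888889 + 2 = 4.6666667

4.6666667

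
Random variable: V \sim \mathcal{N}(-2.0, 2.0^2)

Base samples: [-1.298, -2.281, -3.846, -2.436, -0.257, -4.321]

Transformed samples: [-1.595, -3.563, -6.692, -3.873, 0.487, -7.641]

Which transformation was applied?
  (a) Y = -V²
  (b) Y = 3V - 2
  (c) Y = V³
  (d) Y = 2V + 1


Checking option (d) Y = 2V + 1:
  V = -1.298 -> Y = -1.595 ✓
  V = -2.281 -> Y = -3.563 ✓
  V = -3.846 -> Y = -6.692 ✓
All samples match this transformation.

(d) 2V + 1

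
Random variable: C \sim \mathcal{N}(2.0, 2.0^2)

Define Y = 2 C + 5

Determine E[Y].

For Y = 2C + 5:
E[Y] = 2 * E[C] + 5
E[C] = 2.0 = 2
E[Y] = 2 * 2 + 5 = 9

9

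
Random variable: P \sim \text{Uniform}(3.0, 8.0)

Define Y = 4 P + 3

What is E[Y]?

For Y = 4P + 3:
E[Y] = 4 * E[P] + 3
E[P] = (3 + 8)/2 = 5.5
E[Y] = 4 * 5.5 + 3 = 25

25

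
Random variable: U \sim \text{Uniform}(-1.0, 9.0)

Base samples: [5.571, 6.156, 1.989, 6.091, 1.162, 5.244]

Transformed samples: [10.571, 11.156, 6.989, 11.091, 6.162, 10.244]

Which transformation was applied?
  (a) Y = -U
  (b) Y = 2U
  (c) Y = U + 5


Checking option (c) Y = U + 5:
  U = 5.571 -> Y = 10.571 ✓
  U = 6.156 -> Y = 11.156 ✓
  U = 1.989 -> Y = 6.989 ✓
All samples match this transformation.

(c) U + 5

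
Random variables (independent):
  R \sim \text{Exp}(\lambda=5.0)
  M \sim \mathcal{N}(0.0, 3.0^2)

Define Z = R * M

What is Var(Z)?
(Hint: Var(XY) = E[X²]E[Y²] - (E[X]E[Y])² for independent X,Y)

Var(XY) = E[X²]E[Y²] - (E[X]E[Y])²
E[R] = 0.2, Var(R) = 0.04
E[M] = 0, Var(M) = 9
E[R²] = 0.04 + 0.2² = 0.08
E[M²] = 9 + 0² = 9
Var(Z) = 0.08*9 - (0.2*0)²
= 0.72 - 0 = 0.72

0.72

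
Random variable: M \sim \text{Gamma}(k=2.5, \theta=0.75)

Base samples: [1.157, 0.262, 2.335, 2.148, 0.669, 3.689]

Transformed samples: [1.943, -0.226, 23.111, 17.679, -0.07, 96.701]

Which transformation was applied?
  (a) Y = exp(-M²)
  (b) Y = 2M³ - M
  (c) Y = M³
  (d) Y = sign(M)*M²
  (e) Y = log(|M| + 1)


Checking option (b) Y = 2M³ - M:
  M = 1.157 -> Y = 1.943 ✓
  M = 0.262 -> Y = -0.226 ✓
  M = 2.335 -> Y = 23.111 ✓
All samples match this transformation.

(b) 2M³ - M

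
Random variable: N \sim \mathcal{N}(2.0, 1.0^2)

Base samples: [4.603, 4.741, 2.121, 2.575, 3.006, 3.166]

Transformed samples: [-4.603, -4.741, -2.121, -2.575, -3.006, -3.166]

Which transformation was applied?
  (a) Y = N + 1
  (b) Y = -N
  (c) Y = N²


Checking option (b) Y = -N:
  N = 4.603 -> Y = -4.603 ✓
  N = 4.741 -> Y = -4.741 ✓
  N = 2.121 -> Y = -2.121 ✓
All samples match this transformation.

(b) -N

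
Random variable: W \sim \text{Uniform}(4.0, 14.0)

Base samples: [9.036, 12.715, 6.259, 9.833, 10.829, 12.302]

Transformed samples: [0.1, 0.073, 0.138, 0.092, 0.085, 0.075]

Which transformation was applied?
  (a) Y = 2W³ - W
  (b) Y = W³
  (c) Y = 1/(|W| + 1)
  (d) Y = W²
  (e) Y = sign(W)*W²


Checking option (c) Y = 1/(|W| + 1):
  W = 9.036 -> Y = 0.1 ✓
  W = 12.715 -> Y = 0.073 ✓
  W = 6.259 -> Y = 0.138 ✓
All samples match this transformation.

(c) 1/(|W| + 1)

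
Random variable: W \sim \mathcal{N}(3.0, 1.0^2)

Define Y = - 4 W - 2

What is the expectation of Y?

For Y = -4W - 2:
E[Y] = -4 * E[W] - 2
E[W] = 3.0 = 3
E[Y] = -4 * 3 - 2 = -14

-14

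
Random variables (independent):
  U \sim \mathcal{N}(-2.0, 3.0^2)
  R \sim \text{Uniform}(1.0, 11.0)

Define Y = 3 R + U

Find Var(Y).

For independent RVs: Var(aX + bY) = a²Var(X) + b²Var(Y)
Var(U) = 9
Var(R) = 8.3333333
Var(Y) = 1²*9 + 3²*8.3333333
= 1*9 + 9*8.3333333 = 84

84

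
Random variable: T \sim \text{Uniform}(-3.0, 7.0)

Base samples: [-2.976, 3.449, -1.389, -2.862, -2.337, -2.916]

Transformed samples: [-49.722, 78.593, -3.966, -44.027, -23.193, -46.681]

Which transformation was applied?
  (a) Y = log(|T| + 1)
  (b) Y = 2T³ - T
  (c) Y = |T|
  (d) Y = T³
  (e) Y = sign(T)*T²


Checking option (b) Y = 2T³ - T:
  T = -2.976 -> Y = -49.722 ✓
  T = 3.449 -> Y = 78.593 ✓
  T = -1.389 -> Y = -3.966 ✓
All samples match this transformation.

(b) 2T³ - T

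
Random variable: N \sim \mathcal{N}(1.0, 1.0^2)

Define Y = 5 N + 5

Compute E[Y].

For Y = 5N + 5:
E[Y] = 5 * E[N] + 5
E[N] = 1.0 = 1
E[Y] = 5 * 1 + 5 = 10

10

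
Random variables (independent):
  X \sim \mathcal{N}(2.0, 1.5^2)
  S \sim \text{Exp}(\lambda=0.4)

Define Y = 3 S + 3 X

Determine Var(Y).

For independent RVs: Var(aX + bY) = a²Var(X) + b²Var(Y)
Var(X) = 2.25
Var(S) = 6.25
Var(Y) = 3²*2.25 + 3²*6.25
= 9*2.25 + 9*6.25 = 76.5

76.5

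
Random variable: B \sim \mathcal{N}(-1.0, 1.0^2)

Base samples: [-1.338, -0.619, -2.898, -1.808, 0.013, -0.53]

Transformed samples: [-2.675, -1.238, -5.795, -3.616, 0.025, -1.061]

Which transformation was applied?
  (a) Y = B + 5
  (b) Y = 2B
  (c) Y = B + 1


Checking option (b) Y = 2B:
  B = -1.338 -> Y = -2.675 ✓
  B = -0.619 -> Y = -1.238 ✓
  B = -2.898 -> Y = -5.795 ✓
All samples match this transformation.

(b) 2B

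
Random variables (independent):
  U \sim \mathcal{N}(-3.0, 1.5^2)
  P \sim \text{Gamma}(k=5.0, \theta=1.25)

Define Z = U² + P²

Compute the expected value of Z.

E[Z] = E[U²] + E[P²]
E[U²] = Var(U) + E[U]² = 2.25 + 9 = 11.25
E[P²] = Var(P) + E[P]² = 7.8125 + 39.0625 = 46.875
E[Z] = 11.25 + 46.875 = 58.125

58.125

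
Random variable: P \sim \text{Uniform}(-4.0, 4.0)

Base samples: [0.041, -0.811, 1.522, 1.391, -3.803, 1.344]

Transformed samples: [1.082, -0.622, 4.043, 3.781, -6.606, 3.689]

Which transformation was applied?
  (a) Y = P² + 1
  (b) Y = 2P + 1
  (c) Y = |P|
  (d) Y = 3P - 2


Checking option (b) Y = 2P + 1:
  P = 0.041 -> Y = 1.082 ✓
  P = -0.811 -> Y = -0.622 ✓
  P = 1.522 -> Y = 4.043 ✓
All samples match this transformation.

(b) 2P + 1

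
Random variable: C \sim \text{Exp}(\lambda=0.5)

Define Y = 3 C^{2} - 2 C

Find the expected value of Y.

E[Y] = 3*E[C²] - 2*E[C]
E[C] = 2
E[C²] = Var(C) + (E[C])² = 4 + 4 = 8
E[Y] = 3*8 - 2*2 = 20

20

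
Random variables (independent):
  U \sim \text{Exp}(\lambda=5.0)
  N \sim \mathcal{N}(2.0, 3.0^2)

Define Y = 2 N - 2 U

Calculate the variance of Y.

For independent RVs: Var(aX + bY) = a²Var(X) + b²Var(Y)
Var(U) = 0.04
Var(N) = 9
Var(Y) = (-2)²*0.04 + 2²*9
= 4*0.04 + 4*9 = 36.16

36.16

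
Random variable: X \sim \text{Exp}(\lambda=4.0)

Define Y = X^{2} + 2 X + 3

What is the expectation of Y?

E[Y] = 1*E[X²] + 2*E[X] + 3
E[X] = 0.25
E[X²] = Var(X) + (E[X])² = 0.0625 + 0.0625 = 0.125
E[Y] = 1*0.125 + 2*0.25 + 3 = 3.625

3.625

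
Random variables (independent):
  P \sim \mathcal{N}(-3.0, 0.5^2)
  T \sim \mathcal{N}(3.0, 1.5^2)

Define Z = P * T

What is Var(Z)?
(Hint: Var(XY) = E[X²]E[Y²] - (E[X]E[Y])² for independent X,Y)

Var(XY) = E[X²]E[Y²] - (E[X]E[Y])²
E[P] = -3, Var(P) = 0.25
E[T] = 3, Var(T) = 2.25
E[P²] = 0.25 + (-3)² = 9.25
E[T²] = 2.25 + 3² = 11.25
Var(Z) = 9.25*11.25 - (-3*3)²
= 104.0625 - 81 = 23.0625

23.0625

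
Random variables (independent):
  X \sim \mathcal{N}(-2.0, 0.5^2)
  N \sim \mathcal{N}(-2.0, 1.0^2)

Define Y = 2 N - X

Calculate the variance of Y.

For independent RVs: Var(aX + bY) = a²Var(X) + b²Var(Y)
Var(X) = 0.25
Var(N) = 1
Var(Y) = (-1)²*0.25 + 2²*1
= 1*0.25 + 4*1 = 4.25

4.25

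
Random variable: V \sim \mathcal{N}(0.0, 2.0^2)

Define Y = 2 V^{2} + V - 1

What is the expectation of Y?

E[Y] = 2*E[V²] + 1*E[V] - 1
E[V] = 0
E[V²] = Var(V) + (E[V])² = 4 + 0 = 4
E[Y] = 2*4 + 1*0 - 1 = 7

7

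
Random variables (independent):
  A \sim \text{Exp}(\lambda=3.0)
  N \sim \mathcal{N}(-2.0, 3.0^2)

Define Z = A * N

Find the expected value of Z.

For independent RVs: E[XY] = E[X]*E[Y]
E[A] = 0.33333333
E[N] = -2
E[Z] = 0.33333333 * (-2) = -0.66666667

-0.66666667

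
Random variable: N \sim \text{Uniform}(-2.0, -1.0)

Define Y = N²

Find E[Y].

E[N²] = Var(N) + (E[N])² = 0.083333333 + 2.25 = 2.3333333

2.3333333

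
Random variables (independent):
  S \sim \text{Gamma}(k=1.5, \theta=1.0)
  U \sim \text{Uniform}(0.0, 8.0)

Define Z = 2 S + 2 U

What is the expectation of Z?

E[Z] = 2*E[S] + 2*E[U]
E[S] = 1.5
E[U] = 4
E[Z] = 2*1.5 + 2*4 = 11

11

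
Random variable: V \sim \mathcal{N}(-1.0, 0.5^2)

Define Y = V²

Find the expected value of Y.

E[V²] = Var(V) + (E[V])² = 0.25 + 1 = 1.25

1.25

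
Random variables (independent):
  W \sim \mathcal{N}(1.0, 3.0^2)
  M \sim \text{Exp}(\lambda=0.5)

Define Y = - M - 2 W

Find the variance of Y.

For independent RVs: Var(aX + bY) = a²Var(X) + b²Var(Y)
Var(W) = 9
Var(M) = 4
Var(Y) = (-2)²*9 + (-1)²*4
= 4*9 + 1*4 = 40

40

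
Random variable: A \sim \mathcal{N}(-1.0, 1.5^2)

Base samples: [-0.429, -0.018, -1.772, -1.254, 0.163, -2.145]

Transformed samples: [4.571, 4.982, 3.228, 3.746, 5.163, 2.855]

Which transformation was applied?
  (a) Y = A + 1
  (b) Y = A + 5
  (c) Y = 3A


Checking option (b) Y = A + 5:
  A = -0.429 -> Y = 4.571 ✓
  A = -0.018 -> Y = 4.982 ✓
  A = -1.772 -> Y = 3.228 ✓
All samples match this transformation.

(b) A + 5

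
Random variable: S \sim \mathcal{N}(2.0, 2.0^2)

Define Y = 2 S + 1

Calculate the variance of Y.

For Y = aS + b: Var(Y) = a² * Var(S)
Var(S) = 2.0^2 = 4
Var(Y) = 2² * 4 = 4 * 4 = 16

16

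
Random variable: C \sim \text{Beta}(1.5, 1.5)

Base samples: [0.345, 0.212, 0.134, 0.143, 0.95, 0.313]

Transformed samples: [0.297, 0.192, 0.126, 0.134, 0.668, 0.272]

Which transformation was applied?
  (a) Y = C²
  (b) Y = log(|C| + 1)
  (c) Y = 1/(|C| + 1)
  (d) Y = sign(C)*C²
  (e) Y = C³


Checking option (b) Y = log(|C| + 1):
  C = 0.345 -> Y = 0.297 ✓
  C = 0.212 -> Y = 0.192 ✓
  C = 0.134 -> Y = 0.126 ✓
All samples match this transformation.

(b) log(|C| + 1)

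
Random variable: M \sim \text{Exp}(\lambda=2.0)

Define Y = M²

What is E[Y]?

E[M²] = Var(M) + (E[M])² = 0.25 + 0.25 = 0.5

0.5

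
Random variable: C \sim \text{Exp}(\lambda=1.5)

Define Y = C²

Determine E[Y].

Using E[X²] = Var(X) + (E[X])²:
E[C] = 0.66666667
Var(C) = 1/1.5^2 = 0.44444444
E[C²] = 0.44444444 + 0.66666667² = 0.44444444 + 0.44444444 = 0.88888889

0.88888889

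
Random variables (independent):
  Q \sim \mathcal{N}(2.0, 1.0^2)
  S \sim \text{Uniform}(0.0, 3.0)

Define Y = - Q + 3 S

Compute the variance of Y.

For independent RVs: Var(aX + bY) = a²Var(X) + b²Var(Y)
Var(Q) = 1
Var(S) = 0.75
Var(Y) = (-1)²*1 + 3²*0.75
= 1*1 + 9*0.75 = 7.75

7.75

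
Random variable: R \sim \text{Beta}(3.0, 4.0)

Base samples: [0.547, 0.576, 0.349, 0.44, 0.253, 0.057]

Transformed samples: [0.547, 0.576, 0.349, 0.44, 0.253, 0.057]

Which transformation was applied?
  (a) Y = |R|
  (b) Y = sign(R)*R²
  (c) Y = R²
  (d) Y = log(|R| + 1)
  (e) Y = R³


Checking option (a) Y = |R|:
  R = 0.547 -> Y = 0.547 ✓
  R = 0.576 -> Y = 0.576 ✓
  R = 0.349 -> Y = 0.349 ✓
All samples match this transformation.

(a) |R|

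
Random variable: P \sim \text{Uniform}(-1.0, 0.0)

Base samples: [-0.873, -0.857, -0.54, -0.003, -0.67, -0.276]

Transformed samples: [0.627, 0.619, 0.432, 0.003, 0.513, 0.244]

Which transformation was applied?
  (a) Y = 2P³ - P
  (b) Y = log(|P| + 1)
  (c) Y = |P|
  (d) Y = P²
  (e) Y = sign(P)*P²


Checking option (b) Y = log(|P| + 1):
  P = -0.873 -> Y = 0.627 ✓
  P = -0.857 -> Y = 0.619 ✓
  P = -0.54 -> Y = 0.432 ✓
All samples match this transformation.

(b) log(|P| + 1)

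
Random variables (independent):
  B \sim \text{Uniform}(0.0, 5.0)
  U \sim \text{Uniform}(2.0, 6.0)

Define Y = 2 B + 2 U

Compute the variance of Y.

For independent RVs: Var(aX + bY) = a²Var(X) + b²Var(Y)
Var(B) = 2.0833333
Var(U) = 1.3333333
Var(Y) = 2²*2.0833333 + 2²*1.3333333
= 4*2.0833333 + 4*1.3333333 = 13.666667

13.666667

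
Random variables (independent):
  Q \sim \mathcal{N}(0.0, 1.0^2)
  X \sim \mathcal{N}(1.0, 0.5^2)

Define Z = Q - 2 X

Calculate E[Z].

E[Z] = 1*E[Q] - 2*E[X]
E[Q] = 0
E[X] = 1
E[Z] = 1*0 - 2*1 = -2

-2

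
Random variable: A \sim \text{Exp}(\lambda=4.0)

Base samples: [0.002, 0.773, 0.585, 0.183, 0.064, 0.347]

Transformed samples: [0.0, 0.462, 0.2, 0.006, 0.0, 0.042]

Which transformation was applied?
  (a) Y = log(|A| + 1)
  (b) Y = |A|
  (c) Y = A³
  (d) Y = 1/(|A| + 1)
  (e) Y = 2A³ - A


Checking option (c) Y = A³:
  A = 0.002 -> Y = 0.0 ✓
  A = 0.773 -> Y = 0.462 ✓
  A = 0.585 -> Y = 0.2 ✓
All samples match this transformation.

(c) A³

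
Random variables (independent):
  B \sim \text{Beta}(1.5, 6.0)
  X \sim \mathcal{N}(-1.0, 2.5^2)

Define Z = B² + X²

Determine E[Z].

E[Z] = E[B²] + E[X²]
E[B²] = Var(B) + E[B]² = 0.018823529 + 0.04 = 0.058823529
E[X²] = Var(X) + E[X]² = 6.25 + 1 = 7.25
E[Z] = 0.058823529 + 7.25 = 7.3088235

7.3088235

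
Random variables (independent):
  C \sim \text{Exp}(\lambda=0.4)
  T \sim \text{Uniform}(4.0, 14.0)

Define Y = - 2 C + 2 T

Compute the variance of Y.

For independent RVs: Var(aX + bY) = a²Var(X) + b²Var(Y)
Var(C) = 6.25
Var(T) = 8.3333333
Var(Y) = (-2)²*6.25 + 2²*8.3333333
= 4*6.25 + 4*8.3333333 = 58.333333

58.333333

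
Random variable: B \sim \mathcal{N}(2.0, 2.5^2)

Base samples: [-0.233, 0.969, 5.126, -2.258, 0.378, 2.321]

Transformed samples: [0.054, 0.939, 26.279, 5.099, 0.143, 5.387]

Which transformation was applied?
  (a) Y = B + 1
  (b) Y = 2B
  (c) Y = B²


Checking option (c) Y = B²:
  B = -0.233 -> Y = 0.054 ✓
  B = 0.969 -> Y = 0.939 ✓
  B = 5.126 -> Y = 26.279 ✓
All samples match this transformation.

(c) B²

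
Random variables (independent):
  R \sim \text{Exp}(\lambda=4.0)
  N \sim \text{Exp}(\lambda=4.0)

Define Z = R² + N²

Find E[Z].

E[Z] = E[R²] + E[N²]
E[R²] = Var(R) + E[R]² = 0.0625 + 0.0625 = 0.125
E[N²] = Var(N) + E[N]² = 0.0625 + 0.0625 = 0.125
E[Z] = 0.125 + 0.125 = 0.25

0.25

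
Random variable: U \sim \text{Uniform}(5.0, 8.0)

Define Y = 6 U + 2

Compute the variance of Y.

For Y = aU + b: Var(Y) = a² * Var(U)
Var(U) = (8 - 5)^2/12 = 0.75
Var(Y) = 6² * 0.75 = 36 * 0.75 = 27

27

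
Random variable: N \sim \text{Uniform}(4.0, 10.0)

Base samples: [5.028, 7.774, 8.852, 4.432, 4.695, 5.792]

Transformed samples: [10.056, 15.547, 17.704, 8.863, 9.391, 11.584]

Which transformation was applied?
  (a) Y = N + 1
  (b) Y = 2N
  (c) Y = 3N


Checking option (b) Y = 2N:
  N = 5.028 -> Y = 10.056 ✓
  N = 7.774 -> Y = 15.547 ✓
  N = 8.852 -> Y = 17.704 ✓
All samples match this transformation.

(b) 2N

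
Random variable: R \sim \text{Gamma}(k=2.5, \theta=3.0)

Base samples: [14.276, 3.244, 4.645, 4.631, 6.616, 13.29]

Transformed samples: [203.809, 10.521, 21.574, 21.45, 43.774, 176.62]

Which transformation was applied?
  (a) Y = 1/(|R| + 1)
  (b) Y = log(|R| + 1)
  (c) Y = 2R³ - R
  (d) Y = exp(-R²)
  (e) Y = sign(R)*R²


Checking option (e) Y = sign(R)*R²:
  R = 14.276 -> Y = 203.809 ✓
  R = 3.244 -> Y = 10.521 ✓
  R = 4.645 -> Y = 21.574 ✓
All samples match this transformation.

(e) sign(R)*R²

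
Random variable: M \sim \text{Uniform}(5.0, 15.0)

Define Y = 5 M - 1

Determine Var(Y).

For Y = aM + b: Var(Y) = a² * Var(M)
Var(M) = (15 - 5)^2/12 = 8.3333333
Var(Y) = 5² * 8.3333333 = 25 * 8.3333333 = 208.33333

208.33333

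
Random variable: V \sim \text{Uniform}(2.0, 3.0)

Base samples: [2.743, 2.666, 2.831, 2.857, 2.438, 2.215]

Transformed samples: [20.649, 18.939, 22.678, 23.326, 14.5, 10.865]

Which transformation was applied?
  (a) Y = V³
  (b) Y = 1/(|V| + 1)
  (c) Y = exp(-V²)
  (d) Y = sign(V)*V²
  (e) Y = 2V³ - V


Checking option (a) Y = V³:
  V = 2.743 -> Y = 20.649 ✓
  V = 2.666 -> Y = 18.939 ✓
  V = 2.831 -> Y = 22.678 ✓
All samples match this transformation.

(a) V³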